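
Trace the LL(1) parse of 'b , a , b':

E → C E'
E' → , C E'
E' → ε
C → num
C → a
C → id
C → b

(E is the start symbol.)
LL(1) parsing maintains a stack (initially the start symbol over $) and the input. At each step: if the stack top is a terminal, match it against the current input token; if it is a non-terminal N, replace it with the RHS of M[N, lookahead] (the unique production whose predict set contains the lookahead).

Stack is shown with the top on the left.

Stack     Input        Action
-----------------------------
E $       b , a , b $  output E → C E'
C E' $    b , a , b $  output C → b
b E' $    b , a , b $  match 'b'
E' $      , a , b $    output E' → , C E'
, C E' $  , a , b $    match ','
C E' $    a , b $      output C → a
a E' $    a , b $      match 'a'
E' $      , b $        output E' → , C E'
, C E' $  , b $        match ','
C E' $    b $          output C → b
b E' $    b $          match 'b'
E' $      $            output E' → ε
$         $            accept

The string is accepted.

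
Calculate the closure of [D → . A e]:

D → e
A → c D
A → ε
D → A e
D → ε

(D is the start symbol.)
{ [A → . c D], [A → .], [D → . A e] }

To compute CLOSURE, for each item [A → α.Bβ] where B is a non-terminal, add [B → .γ] for all productions B → γ; repeat for the newly added items until nothing changes.

Start with: [D → . A e]
  [D → . A e] has the dot before A: add [A → . c D], [A → .]
No further items can be added.

CLOSURE = { [A → . c D], [A → .], [D → . A e] }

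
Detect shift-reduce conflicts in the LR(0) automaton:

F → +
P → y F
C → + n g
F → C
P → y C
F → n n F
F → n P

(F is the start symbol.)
Yes — I1: [F → + .] vs [C → + . n g]

A shift-reduce conflict occurs when an LR(0) state has both:
  - a complete (reduce) item [A → α .] (dot at the end), and
  - a shift item [B → β . c γ] (dot before a terminal).

Augment with F' → F and build the canonical LR(0) collection (I0 = CLOSURE({[F' → . F]}), then GOTO on every symbol after a dot until no new states appear). It has 13 states:
  I0: { [C → . + n g], [F → . +], [F → . C], [F → . n P], [F → . n n F], [F' → . F] }  — shift
  I1: { [C → + . n g], [F → + .] }  — shift, reduce
  I2: { [F → C .] }  — reduce
  I3: { [F' → F .] }  — accept
  I4: { [F → n . P], [F → n . n F], [P → . y C], [P → . y F] }  — shift
  I5: { [F → n P .] }  — reduce
  I6: { [C → . + n g], [F → . +], [F → . C], [F → . n P], [F → . n n F], [F → n n . F] }  — shift
  I7: { [C → . + n g], [F → . +], [F → . C], [F → . n P], [F → . n n F], [P → y . C], [P → y . F] }  — shift
  I8: { [F → C .], [P → y C .] }  — 2 reduces
  I9: { [P → y F .] }  — reduce
  I10: { [F → n n F .] }  — reduce
  I11: { [C → + n . g] }  — shift
  I12: { [C → + n g .] }  — reduce

I1 contains reduce item [F → + .] and shift item [C → + . n g] — shift-reduce conflict.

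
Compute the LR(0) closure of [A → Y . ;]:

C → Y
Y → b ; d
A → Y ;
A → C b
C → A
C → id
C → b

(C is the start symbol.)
{ [A → Y . ;] }

To compute CLOSURE, for each item [A → α.Bβ] where B is a non-terminal, add [B → .γ] for all productions B → γ; repeat for the newly added items until nothing changes.

Start with: [A → Y . ;]
The dot precedes the terminal ';', so nothing is added.

CLOSURE = { [A → Y . ;] }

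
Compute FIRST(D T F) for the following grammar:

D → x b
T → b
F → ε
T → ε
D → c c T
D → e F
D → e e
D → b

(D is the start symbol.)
{ 'b', 'c', 'e', 'x' }

FIRST sets of the non-terminals involved (from the grammar, by fixed-point iteration):
  FIRST(D) = { 'b', 'c', 'e', 'x' }

To compute FIRST(D T F), process the symbols left to right:
Symbol D is a non-terminal. Add FIRST(D) \ {ε} = { 'b', 'c', 'e', 'x' }
D is not nullable (ε ∉ FIRST(D)), so stop here.
FIRST(D T F) = { 'b', 'c', 'e', 'x' }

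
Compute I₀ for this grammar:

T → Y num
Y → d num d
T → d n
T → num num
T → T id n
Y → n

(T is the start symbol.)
{ [T → . T id n], [T → . Y num], [T → . d n], [T → . num num], [T' → . T], [Y → . d num d], [Y → . n] }

First, augment the grammar with T' → T
I₀ = CLOSURE({ [T' → . T] }):
  [T' → . T] has the dot before T: add [T → . Y num], [T → . d n], [T → . num num], [T → . T id n]
  [T → . Y num] has the dot before Y: add [Y → . d num d], [Y → . n]
No further items can be added.

I₀ = { [T → . T id n], [T → . Y num], [T → . d n], [T → . num num], [T' → . T], [Y → . d num d], [Y → . n] }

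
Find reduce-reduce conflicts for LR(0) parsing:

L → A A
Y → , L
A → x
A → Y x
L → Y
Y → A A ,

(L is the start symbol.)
No reduce-reduce conflicts

A reduce-reduce conflict occurs when an LR(0) state has two complete items [A → α .] and [B → β .] — both call for a reduction, and with no lookahead the parser cannot choose between them.

Augment with L' → L and build the canonical LR(0) collection (I0 = CLOSURE({[L' → . L]}), then GOTO on every symbol after a dot until no new states appear). It has 12 states:
  I0: { [A → . Y x], [A → . x], [L → . A A], [L → . Y], [L' → . L], [Y → . , L], [Y → . A A ,] }  — shift
  I1: { [A → . Y x], [A → . x], [L → . A A], [L → . Y], [Y → , . L], [Y → . , L], [Y → . A A ,] }  — shift
  I2: { [A → . Y x], [A → . x], [L → A . A], [Y → . , L], [Y → . A A ,], [Y → A . A ,] }  — shift
  I3: { [L' → L .] }  — accept
  I4: { [A → Y . x], [L → Y .] }  — shift, reduce
  I5: { [A → x .] }  — reduce
  I6: { [A → Y x .] }  — reduce
  I7: { [A → . Y x], [A → . x], [L → A A .], [Y → . , L], [Y → . A A ,], [Y → A . A ,], [Y → A A . ,] }  — shift, reduce
  I8: { [A → Y . x] }  — shift
  I9: { [A → . Y x], [A → . x], [L → . A A], [L → . Y], [Y → , . L], [Y → . , L], [Y → . A A ,], [Y → A A , .] }  — shift, reduce
  I10: { [A → . Y x], [A → . x], [Y → . , L], [Y → . A A ,], [Y → A . A ,], [Y → A A . ,] }  — shift
  I11: { [Y → , L .] }  — reduce

No state contains more than one complete item.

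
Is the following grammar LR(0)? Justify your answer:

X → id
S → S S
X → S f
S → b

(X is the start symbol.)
Augment with X' → X and build the canonical LR(0) collection (I0 = CLOSURE({[X' → . X]}), then GOTO on every symbol after a dot until no new states appear). It has 7 states:
  I0: { [S → . S S], [S → . b], [X → . S f], [X → . id], [X' → . X] }  — shift
  I1: { [S → . S S], [S → . b], [S → S . S], [X → S . f] }  — shift
  I2: { [X' → X .] }  — accept
  I3: { [S → b .] }  — reduce
  I4: { [X → id .] }  — reduce
  I5: { [S → . S S], [S → . b], [S → S . S], [S → S S .] }  — shift, reduce
  I6: { [X → S f .] }  — reduce

Conflict in state I5:
  Shift-reduce conflict between [S → S S .] and [S → . b]
So the grammar is NOT LR(0).

Answer: No. Shift-reduce conflict between [S → S S .] and [S → . b]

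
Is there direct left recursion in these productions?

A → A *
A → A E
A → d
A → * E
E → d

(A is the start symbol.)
Direct left recursion occurs when N → N α for some non-terminal N (the right-hand side begins with the left-hand side itself).

A → A *: LEFT RECURSIVE (starts with A)
A → A E: LEFT RECURSIVE (starts with A)
A → d: starts with d
A → * E: starts with '*'
E → d: starts with d

The grammar has direct left recursion on: A.

Answer: Yes, A is left-recursive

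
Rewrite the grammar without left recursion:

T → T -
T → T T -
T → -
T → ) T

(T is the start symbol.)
T is directly left-recursive. The standard transformation for
  A → A α₁ | ... | A α_m | β₁ | ... | β_n
is
  A  → β₁ A' | ... | β_n A'
  A' → α₁ A' | ... | α_m A' | ε

T → - becomes T → - T'
T → ) T becomes T → ) T T'
T → T - becomes T' → - T'
T → T T - becomes T' → T - T'
Add T' → ε

Resulting grammar:
T → - T'
T → ) T T'
T' → - T'
T' → T - T'
T' → ε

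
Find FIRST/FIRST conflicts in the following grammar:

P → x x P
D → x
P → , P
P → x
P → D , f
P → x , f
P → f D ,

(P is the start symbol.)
FIRST sets of the non-terminals at (or reachable through a nullable prefix from) the front of some alternative:
  FIRST(D) = { 'x' }

Productions for P:
  P → x x P: FIRST = { 'x' }
  P → , P: FIRST = { ',' }
  P → x: FIRST = { 'x' }
  P → D , f: FIRST = { 'x' }
  P → x , f: FIRST = { 'x' }
  P → f D ,: FIRST = { 'f' }
D has only one production, so no FIRST/FIRST conflict is possible there.

Conflict for P: P → x x P and P → x
  Overlap: { 'x' }
Conflict for P: P → x x P and P → D , f
  Overlap: { 'x' }
Conflict for P: P → x x P and P → x , f
  Overlap: { 'x' }
Conflict for P: P → x and P → D , f
  Overlap: { 'x' }
Conflict for P: P → x and P → x , f
  Overlap: { 'x' }
Conflict for P: P → D , f and P → x , f
  Overlap: { 'x' }

Answer: Yes. P → x x P / P → x on { 'x' }; P → x x P / P → D ',' f on { 'x' }; P → x x P / P → x ',' f on { 'x' }; P → x / P → D ',' f on { 'x' }; P → x / P → x ',' f on { 'x' }; P → D ',' f / P → x ',' f on { 'x' }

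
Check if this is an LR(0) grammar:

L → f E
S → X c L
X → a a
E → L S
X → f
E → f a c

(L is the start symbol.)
A grammar is LR(0) if no state in the canonical LR(0) collection has:
  - both a shift item (dot before a terminal) and a complete item (shift-reduce conflict), or
  - two or more complete items (reduce-reduce conflict; the accept item [L' → L .] counts as a complete item here).

Augment with L' → L and build the canonical LR(0) collection (I0 = CLOSURE({[L' → . L]}), then GOTO on every symbol after a dot until no new states appear). It has 15 states:
  I0: { [L → . f E], [L' → . L] }  — shift
  I1: { [L' → L .] }  — accept
  I2: { [E → . L S], [E → . f a c], [L → . f E], [L → f . E] }  — shift
  I3: { [L → f E .] }  — reduce
  I4: { [E → L . S], [S → . X c L], [X → . a a], [X → . f] }  — shift
  I5: { [E → . L S], [E → . f a c], [E → f . a c], [L → . f E], [L → f . E] }  — shift
  I6: { [E → f a . c] }  — shift
  I7: { [E → f a c .] }  — reduce
  I8: { [E → L S .] }  — reduce
  I9: { [S → X . c L] }  — shift
  I10: { [X → a . a] }  — shift
  I11: { [X → f .] }  — reduce
  I12: { [X → a a .] }  — reduce
  I13: { [L → . f E], [S → X c . L] }  — shift
  I14: { [S → X c L .] }  — reduce

Every state is either a pure shift/goto state or contains exactly one complete item and nothing to shift — no conflicts. The grammar is LR(0).

Answer: Yes, the grammar is LR(0)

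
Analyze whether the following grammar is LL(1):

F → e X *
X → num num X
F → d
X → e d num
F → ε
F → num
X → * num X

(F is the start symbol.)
Yes, the grammar is LL(1).

A grammar is LL(1) if for each non-terminal N with multiple productions, the predict sets of those productions are pairwise disjoint, where PREDICT(N → α) = (FIRST(α) \ {ε}) ∪ (FOLLOW(N) if α ⇒* ε).

Relevant sets:
  FOLLOW(F) = { $ }

For F:
  PREDICT(F → e X '*') = { 'e' }
  PREDICT(F → d) = { 'd' }
  PREDICT(F → ε) = { $ }
  PREDICT(F → num) = { 'num' }
For X:
  PREDICT(X → num num X) = { 'num' }
  PREDICT(X → e d num) = { 'e' }
  PREDICT(X → '*' num X) = { '*' }

All predict sets are disjoint. The grammar IS LL(1).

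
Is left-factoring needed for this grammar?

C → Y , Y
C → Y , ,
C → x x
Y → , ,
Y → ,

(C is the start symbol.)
Left-factoring is needed when two productions for the same non-terminal
share a common prefix on the right-hand side.

Productions for C:
  C → Y , Y
  C → Y , ,
  C → x x
Productions for Y:
  Y → , ,
  Y → ,

Found common prefix 'Y ,' in productions for C
Found common prefix ',' in productions for Y

Answer: Yes, C has productions with common prefix 'Y ,'; Y has productions with common prefix ','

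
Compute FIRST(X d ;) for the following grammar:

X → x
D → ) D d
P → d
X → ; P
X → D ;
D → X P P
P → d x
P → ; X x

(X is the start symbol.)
{ ')', ';', 'x' }

FIRST sets of the non-terminals involved (from the grammar, by fixed-point iteration):
  FIRST(X) = { ')', ';', 'x' }

To compute FIRST(X d ;), process the symbols left to right:
Symbol X is a non-terminal. Add FIRST(X) \ {ε} = { ')', ';', 'x' }
X is not nullable (ε ∉ FIRST(X)), so stop here.
FIRST(X d ;) = { ')', ';', 'x' }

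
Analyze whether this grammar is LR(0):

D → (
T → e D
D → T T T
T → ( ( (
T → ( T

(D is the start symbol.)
No. Shift-reduce conflict between [D → ( .] and [T → . ( ( (]

A grammar is LR(0) if no state in the canonical LR(0) collection has:
  - both a shift item (dot before a terminal) and a complete item (shift-reduce conflict), or
  - two or more complete items (reduce-reduce conflict; the accept item [D' → D .] counts as a complete item here).

Augment with D' → D and build the canonical LR(0) collection (I0 = CLOSURE({[D' → . D]}), then GOTO on every symbol after a dot until no new states appear). It has 12 states:
  I0: { [D → . (], [D → . T T T], [D' → . D], [T → . ( ( (], [T → . ( T], [T → . e D] }  — shift
  I1: { [D → ( .], [T → ( . ( (], [T → ( . T], [T → . ( ( (], [T → . ( T], [T → . e D] }  — shift, reduce
  I2: { [D' → D .] }  — accept
  I3: { [D → T . T T], [T → . ( ( (], [T → . ( T], [T → . e D] }  — shift
  I4: { [D → . (], [D → . T T T], [T → . ( ( (], [T → . ( T], [T → . e D], [T → e . D] }  — shift
  I5: { [T → e D .] }  — reduce
  I6: { [T → ( . ( (], [T → ( . T], [T → . ( ( (], [T → . ( T], [T → . e D] }  — shift
  I7: { [D → T T . T], [T → . ( ( (], [T → . ( T], [T → . e D] }  — shift
  I8: { [D → T T T .] }  — reduce
  I9: { [T → ( ( . (], [T → ( . ( (], [T → ( . T], [T → . ( ( (], [T → . ( T], [T → . e D] }  — shift
  I10: { [T → ( T .] }  — reduce
  I11: { [T → ( ( ( .], [T → ( ( . (], [T → ( . ( (], [T → ( . T], [T → . ( ( (], [T → . ( T], [T → . e D] }  — shift, reduce

Conflict in state I1:
  Shift-reduce conflict between [D → ( .] and [T → . ( ( (]
So the grammar is NOT LR(0).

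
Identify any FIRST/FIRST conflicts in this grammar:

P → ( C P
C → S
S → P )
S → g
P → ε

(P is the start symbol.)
FIRST sets of the non-terminals at (or reachable through a nullable prefix from) the front of some alternative:
  FIRST(P) = { '(', ε }

Productions for P:
  P → ( C P: FIRST = { '(' }
  P → ε: FIRST = { ε }
Productions for S:
  S → P ): FIRST = { '(', ')' }
  S → g: FIRST = { 'g' }
C has only one production, so no FIRST/FIRST conflict is possible there.

All alternatives of each non-terminal have pairwise disjoint FIRST sets.

Answer: No FIRST/FIRST conflicts.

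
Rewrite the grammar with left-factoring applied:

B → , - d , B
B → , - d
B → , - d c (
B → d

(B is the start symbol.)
B → , - d B'
B' → , B
B' → ε
B' → c (
B → d

Left-factoring transforms A → αβ₁ | αβ₂ into A → αA' and A' → β₁ | β₂
(α is the longest common prefix among the alternatives). Repeat until
no nonterminal has two alternatives with a common prefix.

Round 1: B has alternatives sharing prefix ', - d'. Introduce B': B → , - d B'
  Add: B' → , B
  Add: B' → ε
  Add: B' → c (

No remaining common prefixes — done.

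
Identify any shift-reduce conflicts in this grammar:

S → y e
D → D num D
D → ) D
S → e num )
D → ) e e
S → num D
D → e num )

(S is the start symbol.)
Yes — I7: [S → num D .] vs [D → D . num D]; I12: [D → D num D .] vs [D → D . num D]; I13: [D → ) D .] vs [D → D . num D]

Augment with S' → S and build the canonical LR(0) collection (I0 = CLOSURE({[S' → . S]}), then GOTO on every symbol after a dot until no new states appear). It has 18 states:
  I0: { [S → . e num )], [S → . num D], [S → . y e], [S' → . S] }  — shift
  I1: { [S' → S .] }  — accept
  I2: { [S → e . num )] }  — shift
  I3: { [D → . ) D], [D → . ) e e], [D → . D num D], [D → . e num )], [S → num . D] }  — shift
  I4: { [S → y . e] }  — shift
  I5: { [S → y e .] }  — reduce
  I6: { [D → ) . D], [D → ) . e e], [D → . ) D], [D → . ) e e], [D → . D num D], [D → . e num )] }  — shift
  I7: { [D → D . num D], [S → num D .] }  — shift, reduce
  I8: { [D → e . num )] }  — shift
  I9: { [D → e num . )] }  — shift
  I10: { [D → e num ) .] }  — reduce
  I11: { [D → . ) D], [D → . ) e e], [D → . D num D], [D → . e num )], [D → D num . D] }  — shift
  I12: { [D → D . num D], [D → D num D .] }  — shift, reduce
  I13: { [D → ) D .], [D → D . num D] }  — shift, reduce
  I14: { [D → ) e . e], [D → e . num )] }  — shift
  I15: { [D → ) e e .] }  — reduce
  I16: { [S → e num . )] }  — shift
  I17: { [S → e num ) .] }  — reduce

I7 contains reduce item [S → num D .] and shift item [D → D . num D] — shift-reduce conflict.
I12 contains reduce item [D → D num D .] and shift item [D → D . num D] — shift-reduce conflict.
I13 contains reduce item [D → ) D .] and shift item [D → D . num D] — shift-reduce conflict.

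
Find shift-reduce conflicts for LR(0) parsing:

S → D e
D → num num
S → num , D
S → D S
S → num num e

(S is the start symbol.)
Yes — I5: [D → num num .] vs [S → num num . e]

A shift-reduce conflict occurs when an LR(0) state has both:
  - a complete (reduce) item [A → α .] (dot at the end), and
  - a shift item [B → β . c γ] (dot before a terminal).

Augment with S' → S and build the canonical LR(0) collection (I0 = CLOSURE({[S' → . S]}), then GOTO on every symbol after a dot until no new states appear). It has 12 states:
  I0: { [D → . num num], [S → . D S], [S → . D e], [S → . num , D], [S → . num num e], [S' → . S] }  — shift
  I1: { [D → . num num], [S → . D S], [S → . D e], [S → . num , D], [S → . num num e], [S → D . S], [S → D . e] }  — shift
  I2: { [S' → S .] }  — accept
  I3: { [D → num . num], [S → num . , D], [S → num . num e] }  — shift
  I4: { [D → . num num], [S → num , . D] }  — shift
  I5: { [D → num num .], [S → num num . e] }  — shift, reduce
  I6: { [S → num num e .] }  — reduce
  I7: { [S → num , D .] }  — reduce
  I8: { [D → num . num] }  — shift
  I9: { [D → num num .] }  — reduce
  I10: { [S → D S .] }  — reduce
  I11: { [S → D e .] }  — reduce

I5 contains reduce item [D → num num .] and shift item [S → num num . e] — shift-reduce conflict.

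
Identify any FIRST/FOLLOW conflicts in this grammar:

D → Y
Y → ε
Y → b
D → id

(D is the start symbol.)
A FIRST/FOLLOW conflict occurs when a non-terminal N has a nullable alternative N → β (β ⇒* ε) and another alternative N → α with FIRST(α) ∩ FOLLOW(N) ≠ ∅: on such a lookahead the parser cannot decide between expanding α and letting N vanish via β.

Nullable non-terminals: D, Y.
FIRST sets used below: FIRST(Y) = { 'b', ε }

D: nullable alternative(s) D → Y; FOLLOW(D) = { $ }
  D → Y: FIRST \ {ε} = { 'b' } — this is the only nullable alternative, skip
  D → id: FIRST \ {ε} = { 'id' } — disjoint from FOLLOW(D)

Y: nullable alternative(s) Y → ε; FOLLOW(Y) = { $ }
  Y → ε: FIRST \ {ε} = { } — this is the only nullable alternative, skip
  Y → b: FIRST \ {ε} = { 'b' } — disjoint from FOLLOW(Y)

No FIRST/FOLLOW conflicts found.

Answer: No FIRST/FOLLOW conflicts.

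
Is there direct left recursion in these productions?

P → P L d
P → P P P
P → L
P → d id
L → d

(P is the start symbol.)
Yes, P is left-recursive

Direct left recursion occurs when N → N α for some non-terminal N (the right-hand side begins with the left-hand side itself).

P → P L d: LEFT RECURSIVE (starts with P)
P → P P P: LEFT RECURSIVE (starts with P)
P → L: starts with L
P → d id: starts with d
L → d: starts with d

The grammar has direct left recursion on: P.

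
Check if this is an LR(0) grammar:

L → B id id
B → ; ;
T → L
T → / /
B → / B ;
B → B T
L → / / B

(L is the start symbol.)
A grammar is LR(0) if no state in the canonical LR(0) collection has:
  - both a shift item (dot before a terminal) and a complete item (shift-reduce conflict), or
  - two or more complete items (reduce-reduce conflict; the accept item [L' → L .] counts as a complete item here).

Augment with L' → L and build the canonical LR(0) collection (I0 = CLOSURE({[L' → . L]}), then GOTO on every symbol after a dot until no new states appear). It has 17 states:
  I0: { [B → . / B ;], [B → . ; ;], [B → . B T], [L → . / / B], [L → . B id id], [L' → . L] }  — shift
  I1: { [B → . / B ;], [B → . ; ;], [B → . B T], [B → / . B ;], [L → / . / B] }  — shift
  I2: { [B → ; . ;] }  — shift
  I3: { [B → . / B ;], [B → . ; ;], [B → . B T], [B → B . T], [L → . / / B], [L → . B id id], [L → B . id id], [T → . / /], [T → . L] }  — shift
  I4: { [L' → L .] }  — accept
  I5: { [B → . / B ;], [B → . ; ;], [B → . B T], [B → / . B ;], [L → / . / B], [T → / . /] }  — shift
  I6: { [T → L .] }  — reduce
  I7: { [B → B T .] }  — reduce
  I8: { [L → B id . id] }  — shift
  I9: { [L → B id id .] }  — reduce
  I10: { [B → . / B ;], [B → . ; ;], [B → . B T], [B → / . B ;], [L → / / . B], [T → / / .] }  — shift, reduce
  I11: { [B → . / B ;], [B → . ; ;], [B → . B T], [B → / B . ;], [B → B . T], [L → . / / B], [L → . B id id], [T → . / /], [T → . L] }  — shift
  I12: { [B → / B ; .], [B → ; . ;] }  — shift, reduce
  I13: { [B → ; ; .] }  — reduce
  I14: { [B → . / B ;], [B → . ; ;], [B → . B T], [B → / . B ;] }  — shift
  I15: { [B → . / B ;], [B → . ; ;], [B → . B T], [B → / B . ;], [B → B . T], [L → . / / B], [L → . B id id], [L → / / B .], [T → . / /], [T → . L] }  — shift, reduce
  I16: { [B → . / B ;], [B → . ; ;], [B → . B T], [B → / . B ;], [L → / / . B] }  — shift

Conflict in state I10:
  Shift-reduce conflict between [T → / / .] and [B → . / B ;]
So the grammar is NOT LR(0).

Answer: No. Shift-reduce conflict between [T → / / .] and [B → . / B ;]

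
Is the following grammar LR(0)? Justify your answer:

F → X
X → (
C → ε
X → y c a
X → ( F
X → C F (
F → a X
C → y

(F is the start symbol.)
No. Shift-reduce conflict between [C → .] and [C → . y]

A grammar is LR(0) if no state in the canonical LR(0) collection has:
  - both a shift item (dot before a terminal) and a complete item (shift-reduce conflict), or
  - two or more complete items (reduce-reduce conflict; the accept item [F' → F .] counts as a complete item here).

Augment with F' → F and build the canonical LR(0) collection (I0 = CLOSURE({[F' → . F]}), then GOTO on every symbol after a dot until no new states appear). It has 13 states:
  I0: { [C → . y], [C → .], [F → . X], [F → . a X], [F' → . F], [X → . ( F], [X → . (], [X → . C F (], [X → . y c a] }  — shift, reduce
  I1: { [C → . y], [C → .], [F → . X], [F → . a X], [X → ( . F], [X → ( .], [X → . ( F], [X → . (], [X → . C F (], [X → . y c a] }  — shift, 2 reduces
  I2: { [C → . y], [C → .], [F → . X], [F → . a X], [X → . ( F], [X → . (], [X → . C F (], [X → . y c a], [X → C . F (] }  — shift, reduce
  I3: { [F' → F .] }  — accept
  I4: { [F → X .] }  — reduce
  I5: { [C → . y], [C → .], [F → a . X], [X → . ( F], [X → . (], [X → . C F (], [X → . y c a] }  — shift, reduce
  I6: { [C → y .], [X → y . c a] }  — shift, reduce
  I7: { [X → y c . a] }  — shift
  I8: { [X → y c a .] }  — reduce
  I9: { [F → a X .] }  — reduce
  I10: { [X → C F . (] }  — shift
  I11: { [X → C F ( .] }  — reduce
  I12: { [X → ( F .] }  — reduce

Conflict in state I0:
  Shift-reduce conflict between [C → .] and [C → . y]
So the grammar is NOT LR(0).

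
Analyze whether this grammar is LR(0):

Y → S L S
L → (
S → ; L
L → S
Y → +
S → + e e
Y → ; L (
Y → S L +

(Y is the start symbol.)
Augment with Y' → Y and build the canonical LR(0) collection (I0 = CLOSURE({[Y' → . Y]}), then GOTO on every symbol after a dot until no new states appear). It has 17 states:
  I0: { [S → . + e e], [S → . ; L], [Y → . +], [Y → . ; L (], [Y → . S L +], [Y → . S L S], [Y' → . Y] }  — shift
  I1: { [S → + . e e], [Y → + .] }  — shift, reduce
  I2: { [L → . (], [L → . S], [S → . + e e], [S → . ; L], [S → ; . L], [Y → ; . L (] }  — shift
  I3: { [L → . (], [L → . S], [S → . + e e], [S → . ; L], [Y → S . L +], [Y → S . L S] }  — shift
  I4: { [Y' → Y .] }  — accept
  I5: { [L → ( .] }  — reduce
  I6: { [S → + . e e] }  — shift
  I7: { [L → . (], [L → . S], [S → . + e e], [S → . ; L], [S → ; . L] }  — shift
  I8: { [S → . + e e], [S → . ; L], [Y → S L . +], [Y → S L . S] }  — shift
  I9: { [L → S .] }  — reduce
  I10: { [S → + . e e], [Y → S L + .] }  — shift, reduce
  I11: { [Y → S L S .] }  — reduce
  I12: { [S → + e . e] }  — shift
  I13: { [S → + e e .] }  — reduce
  I14: { [S → ; L .] }  — reduce
  I15: { [S → ; L .], [Y → ; L . (] }  — shift, reduce
  I16: { [Y → ; L ( .] }  — reduce

Conflict in state I1:
  Shift-reduce conflict between [Y → + .] and [S → + . e e]
So the grammar is NOT LR(0).

Answer: No. Shift-reduce conflict between [Y → + .] and [S → + . e e]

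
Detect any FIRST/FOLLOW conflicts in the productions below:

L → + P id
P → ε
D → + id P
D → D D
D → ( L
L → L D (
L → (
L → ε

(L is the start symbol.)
Yes. L → '+' P id with FOLLOW(L) on { '+' }; L → L D '(' with FOLLOW(L) on { '(', '+' }; L → '(' with FOLLOW(L) on { '(' }

Nullable non-terminals: L, P.
FIRST sets used below: FIRST(L) = { '(', '+', ε }, FIRST(D) = { '(', '+' }

L: nullable alternative(s) L → ε; FOLLOW(L) = { $, '(', '+' }
  L → + P id: FIRST \ {ε} = { '+' } — overlaps FOLLOW(L) on { '+' }: CONFLICT
  L → L D (: FIRST \ {ε} = { '(', '+' } — overlaps FOLLOW(L) on { '(', '+' }: CONFLICT
  L → (: FIRST \ {ε} = { '(' } — overlaps FOLLOW(L) on { '(' }: CONFLICT
  L → ε: FIRST \ {ε} = { } — this is the only nullable alternative, skip
P has a nullable alternative but only one production, so nothing to check.

D has no nullable alternative, so no FIRST/FOLLOW check is needed there.

So the grammar has 3 FIRST/FOLLOW conflicts (marked CONFLICT above).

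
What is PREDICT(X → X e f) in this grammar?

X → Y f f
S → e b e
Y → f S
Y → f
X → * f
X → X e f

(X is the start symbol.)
PREDICT(X → X e f) = (FIRST(RHS) \ {ε}) ∪ (FOLLOW(X) if ε ∈ FIRST(RHS), i.e. RHS ⇒* ε)
FIRST(X) = { '*', 'f' }
FIRST(X e f) = { '*', 'f' }
ε ∉ FIRST(X e f), so FOLLOW(X) is not added.
PREDICT(X → X e f) = { '*', 'f' }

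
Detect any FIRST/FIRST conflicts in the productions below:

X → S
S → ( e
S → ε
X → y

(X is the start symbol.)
A FIRST/FIRST conflict occurs when two productions N → α and N → β for the same non-terminal have FIRST(α) ∩ FIRST(β) ≠ ∅ (with ε ∈ FIRST of a nullable right-hand side, so two nullable alternatives also conflict).

FIRST sets of the non-terminals at (or reachable through a nullable prefix from) the front of some alternative:
  FIRST(S) = { '(', ε }

Productions for X:
  X → S: FIRST = { '(', ε }
  X → y: FIRST = { 'y' }
Productions for S:
  S → ( e: FIRST = { '(' }
  S → ε: FIRST = { ε }

All alternatives of each non-terminal have pairwise disjoint FIRST sets.

Answer: No FIRST/FIRST conflicts.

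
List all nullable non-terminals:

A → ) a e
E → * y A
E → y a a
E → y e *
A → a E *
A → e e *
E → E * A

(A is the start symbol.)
There are no ε-productions, so no non-terminal can derive ε.
No non-terminals are nullable.

Answer: None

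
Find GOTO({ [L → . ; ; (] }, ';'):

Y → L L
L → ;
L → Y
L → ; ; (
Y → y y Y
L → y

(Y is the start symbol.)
{ [L → ; . ; (] }

GOTO(I, ';') = CLOSURE({ [A → αX.β] : [A → α.Xβ] ∈ I, X = ';' })

Items with dot before ';', with the dot advanced:
  [L → . ; ; (] → [L → ; . ; (]
Closure adds nothing (no advanced item has the dot before a non-terminal).

GOTO = { [L → ; . ; (] }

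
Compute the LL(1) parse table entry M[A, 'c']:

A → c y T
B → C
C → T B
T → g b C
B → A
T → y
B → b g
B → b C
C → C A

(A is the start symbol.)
A → c y T

To find M[A, 'c'], we find productions for A where 'c' is in the predict set (PREDICT(N → α) = (FIRST(α) \ {ε}) ∪ (FOLLOW(N) if α ⇒* ε)).

A → c y T: PREDICT = { 'c' }
  'c' is in predict set, so this production goes in M[A, 'c']

M[A, 'c'] = A → c y T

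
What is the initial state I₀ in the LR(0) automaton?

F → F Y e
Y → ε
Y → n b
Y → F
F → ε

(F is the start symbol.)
{ [F → . F Y e], [F → .], [F' → . F] }

First, augment the grammar with F' → F
I₀ = CLOSURE({ [F' → . F] }):
  [F' → . F] has the dot before F: add [F → . F Y e], [F → .]
No further items can be added.

I₀ = { [F → . F Y e], [F → .], [F' → . F] }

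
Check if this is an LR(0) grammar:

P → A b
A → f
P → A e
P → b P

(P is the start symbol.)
Yes, the grammar is LR(0)

Augment with P' → P and build the canonical LR(0) collection (I0 = CLOSURE({[P' → . P]}), then GOTO on every symbol after a dot until no new states appear). It has 8 states:
  I0: { [A → . f], [P → . A b], [P → . A e], [P → . b P], [P' → . P] }  — shift
  I1: { [P → A . b], [P → A . e] }  — shift
  I2: { [P' → P .] }  — accept
  I3: { [A → . f], [P → . A b], [P → . A e], [P → . b P], [P → b . P] }  — shift
  I4: { [A → f .] }  — reduce
  I5: { [P → b P .] }  — reduce
  I6: { [P → A b .] }  — reduce
  I7: { [P → A e .] }  — reduce

Every state is either a pure shift/goto state or contains exactly one complete item and nothing to shift — no conflicts. The grammar is LR(0).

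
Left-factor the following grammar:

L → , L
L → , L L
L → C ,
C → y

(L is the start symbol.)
Left-factoring transforms A → αβ₁ | αβ₂ into A → αA' and A' → β₁ | β₂
(α is the longest common prefix among the alternatives). Repeat until
no nonterminal has two alternatives with a common prefix.

Round 1: L has alternatives sharing prefix ', L'. Introduce L': L → , L L'
  Add: L' → ε
  Add: L' → L

No remaining common prefixes — done.

Resulting grammar:
L → , L L'
L' → ε
L' → L
L → C ,
C → y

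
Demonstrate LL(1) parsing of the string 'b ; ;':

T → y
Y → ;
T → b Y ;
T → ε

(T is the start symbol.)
Stack is shown with the top on the left.

Stack    Input    Action
------------------------
T $      b ; ; $  output T → b Y ;
b Y ; $  b ; ; $  match 'b'
Y ; $    ; ; $    output Y → ;
; ; $    ; ; $    match ';'
; $      ; $      match ';'
$        $        accept

The string is accepted.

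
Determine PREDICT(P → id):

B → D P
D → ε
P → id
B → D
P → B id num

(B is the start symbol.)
{ 'id' }

PREDICT(P → id) = (FIRST(RHS) \ {ε}) ∪ (FOLLOW(P) if ε ∈ FIRST(RHS), i.e. RHS ⇒* ε)
FIRST(id) = { 'id' }
ε ∉ FIRST(id), so FOLLOW(P) is not added.
PREDICT(P → id) = { 'id' }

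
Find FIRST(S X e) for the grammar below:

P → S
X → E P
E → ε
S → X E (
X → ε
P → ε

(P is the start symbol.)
{ '(' }

FIRST sets of the non-terminals involved (from the grammar, by fixed-point iteration):
  FIRST(S) = { '(' }

To compute FIRST(S X e), process the symbols left to right:
Symbol S is a non-terminal. Add FIRST(S) \ {ε} = { '(' }
S is not nullable (ε ∉ FIRST(S)), so stop here.
FIRST(S X e) = { '(' }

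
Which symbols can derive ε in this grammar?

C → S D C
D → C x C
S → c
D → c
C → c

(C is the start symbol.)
A non-terminal is nullable if it can derive ε (the empty string): either it has an ε-production, or it has a production whose right-hand side consists entirely of nullable non-terminals.

There are no ε-productions, so no non-terminal can derive ε.
No non-terminals are nullable.

Answer: None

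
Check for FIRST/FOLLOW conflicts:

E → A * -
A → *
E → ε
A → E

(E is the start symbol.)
Yes. E → A '*' '-' with FOLLOW(E) on { '*' }; A → '*' with FOLLOW(A) on { '*' }

A FIRST/FOLLOW conflict occurs when a non-terminal N has a nullable alternative N → β (β ⇒* ε) and another alternative N → α with FIRST(α) ∩ FOLLOW(N) ≠ ∅: on such a lookahead the parser cannot decide between expanding α and letting N vanish via β.

Nullable non-terminals: A, E.
FIRST sets used below: FIRST(E) = { '*', ε }, FIRST(A) = { '*', ε }

A: nullable alternative(s) A → E; FOLLOW(A) = { '*' }
  A → *: FIRST \ {ε} = { '*' } — overlaps FOLLOW(A) on { '*' }: CONFLICT
  A → E: FIRST \ {ε} = { '*' } — this is the only nullable alternative, skip

E: nullable alternative(s) E → ε; FOLLOW(E) = { $, '*' }
  E → A * -: FIRST \ {ε} = { '*' } — overlaps FOLLOW(E) on { '*' }: CONFLICT
  E → ε: FIRST \ {ε} = { } — this is the only nullable alternative, skip

So the grammar has 2 FIRST/FOLLOW conflicts (marked CONFLICT above).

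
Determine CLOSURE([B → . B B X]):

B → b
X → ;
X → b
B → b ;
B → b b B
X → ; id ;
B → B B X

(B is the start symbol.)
Start with: [B → . B B X]
  [B → . B B X] has the dot before B: add [B → . b], [B → . b ;], [B → . b b B]
No further items can be added.

CLOSURE = { [B → . B B X], [B → . b ;], [B → . b b B], [B → . b] }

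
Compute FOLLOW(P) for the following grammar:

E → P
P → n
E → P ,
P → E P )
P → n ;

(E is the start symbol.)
{ $, ')', ',', 'n' }

To compute FOLLOW(P), find every occurrence of P on a right-hand side N → α P β: add FIRST(β) \ {ε}, and if β is empty or nullable also add FOLLOW(N). Iterate to a fixed point.

In E → P: P is at the end, add FOLLOW(E)
In E → P ,: P is followed by ',', add FIRST(',') \ {ε} = { ',' }
In P → E P ): P is followed by ')', add FIRST(')') \ {ε} = { ')' }

The FOLLOW sets referred to above (computed the same way, to a fixed point):
  FOLLOW(E) = { $, 'n' }

Taking the union: FOLLOW(P) = { $, ')', ',', 'n' }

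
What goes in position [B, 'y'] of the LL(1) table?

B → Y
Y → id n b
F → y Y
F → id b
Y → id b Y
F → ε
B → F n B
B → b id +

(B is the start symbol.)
To find M[B, 'y'], we find productions for B where 'y' is in the predict set (PREDICT(N → α) = (FIRST(α) \ {ε}) ∪ (FOLLOW(N) if α ⇒* ε)).

Relevant sets:
  FIRST(Y) = { 'id' }
  FIRST(F) = { 'id', 'y', ε }

B → Y: PREDICT = { 'id' }
B → F n B: PREDICT = { 'id', 'n', 'y' }
  'y' is in predict set, so this production goes in M[B, 'y']
B → b id +: PREDICT = { 'b' }

M[B, 'y'] = B → F n B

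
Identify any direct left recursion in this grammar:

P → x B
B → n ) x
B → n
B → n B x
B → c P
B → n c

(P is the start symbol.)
P → x B: starts with x
B → n ) x: starts with n
B → n: starts with n
B → n B x: starts with n
B → c P: starts with c
B → n c: starts with n

No direct left recursion found.

Answer: No direct left recursion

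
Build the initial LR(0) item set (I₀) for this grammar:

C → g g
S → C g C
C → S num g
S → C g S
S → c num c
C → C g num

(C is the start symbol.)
{ [C → . C g num], [C → . S num g], [C → . g g], [C' → . C], [S → . C g C], [S → . C g S], [S → . c num c] }

First, augment the grammar with C' → C
I₀ = CLOSURE({ [C' → . C] }):
  [C' → . C] has the dot before C: add [C → . g g], [C → . S num g], [C → . C g num]
  [C → . S num g] has the dot before S: add [S → . C g C], [S → . C g S], [S → . c num c]
No further items can be added.

I₀ = { [C → . C g num], [C → . S num g], [C → . g g], [C' → . C], [S → . C g C], [S → . C g S], [S → . c num c] }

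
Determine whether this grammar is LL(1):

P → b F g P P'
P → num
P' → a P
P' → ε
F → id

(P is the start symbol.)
Relevant sets:
  FOLLOW(P') = { $, 'a' }

For P:
  PREDICT(P → b F g P P') = { 'b' }
  PREDICT(P → num) = { 'num' }
For P':
  PREDICT(P' → a P) = { 'a' }
  PREDICT(P' → ε) = { $, 'a' }
F has a single production, so nothing to check there.

Conflict found: Predict set conflict for P': { 'a' }
The grammar is NOT LL(1).

Answer: No. Predict set conflict for P': { 'a' }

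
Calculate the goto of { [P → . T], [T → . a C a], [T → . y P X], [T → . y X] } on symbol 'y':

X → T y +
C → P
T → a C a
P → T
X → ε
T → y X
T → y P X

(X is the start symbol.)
GOTO(I, 'y') = CLOSURE({ [A → αX.β] : [A → α.Xβ] ∈ I, X = 'y' })

Items with dot before 'y', with the dot advanced:
  [T → . y P X] → [T → y . P X]
  [T → . y X] → [T → y . X]
Closure of the advanced items:
  [T → y . P X] has the dot before P: add [P → . T]
  [T → y . X] has the dot before X: add [X → . T y +], [X → .]
  [P → . T] has the dot before T: add [T → . a C a], [T → . y X], [T → . y P X]

GOTO = { [P → . T], [T → . a C a], [T → . y P X], [T → . y X], [T → y . P X], [T → y . X], [X → . T y +], [X → .] }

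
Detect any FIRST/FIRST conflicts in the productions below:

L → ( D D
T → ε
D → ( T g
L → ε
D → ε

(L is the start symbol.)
Productions for L:
  L → ( D D: FIRST = { '(' }
  L → ε: FIRST = { ε }
Productions for D:
  D → ( T g: FIRST = { '(' }
  D → ε: FIRST = { ε }
T has only one production, so no FIRST/FIRST conflict is possible there.

All alternatives of each non-terminal have pairwise disjoint FIRST sets.

Answer: No FIRST/FIRST conflicts.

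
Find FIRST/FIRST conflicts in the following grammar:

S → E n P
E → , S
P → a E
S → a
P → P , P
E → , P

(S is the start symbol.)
A FIRST/FIRST conflict occurs when two productions N → α and N → β for the same non-terminal have FIRST(α) ∩ FIRST(β) ≠ ∅ (with ε ∈ FIRST of a nullable right-hand side, so two nullable alternatives also conflict).

FIRST sets of the non-terminals at (or reachable through a nullable prefix from) the front of some alternative:
  FIRST(E) = { ',' }
  FIRST(P) = { 'a' }

Productions for S:
  S → E n P: FIRST = { ',' }
  S → a: FIRST = { 'a' }
Productions for E:
  E → , S: FIRST = { ',' }
  E → , P: FIRST = { ',' }
Productions for P:
  P → a E: FIRST = { 'a' }
  P → P , P: FIRST = { 'a' }

Conflict for E: E → , S and E → , P
  Overlap: { ',' }
Conflict for P: P → a E and P → P , P
  Overlap: { 'a' }

Answer: Yes. E → ',' S / E → ',' P on { ',' }; P → a E / P → P ',' P on { 'a' }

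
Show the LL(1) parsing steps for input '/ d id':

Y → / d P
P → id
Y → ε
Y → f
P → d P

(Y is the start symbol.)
LL(1) parsing maintains a stack (initially the start symbol over $) and the input. At each step: if the stack top is a terminal, match it against the current input token; if it is a non-terminal N, replace it with the RHS of M[N, lookahead] (the unique production whose predict set contains the lookahead).

Stack is shown with the top on the left.

Stack    Input     Action
-------------------------
Y $      / d id $  output Y → / d P
/ d P $  / d id $  match '/'
d P $    d id $    match 'd'
P $      id $      output P → id
id $     id $      match 'id'
$        $         accept

The string is accepted.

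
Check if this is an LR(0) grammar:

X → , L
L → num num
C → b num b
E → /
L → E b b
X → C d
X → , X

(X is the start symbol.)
Yes, the grammar is LR(0)

A grammar is LR(0) if no state in the canonical LR(0) collection has:
  - both a shift item (dot before a terminal) and a complete item (shift-reduce conflict), or
  - two or more complete items (reduce-reduce conflict; the accept item [X' → X .] counts as a complete item here).

Augment with X' → X and build the canonical LR(0) collection (I0 = CLOSURE({[X' → . X]}), then GOTO on every symbol after a dot until no new states appear). It has 16 states:
  I0: { [C → . b num b], [X → . , L], [X → . , X], [X → . C d], [X' → . X] }  — shift
  I1: { [C → . b num b], [E → . /], [L → . E b b], [L → . num num], [X → , . L], [X → , . X], [X → . , L], [X → . , X], [X → . C d] }  — shift
  I2: { [X → C . d] }  — shift
  I3: { [X' → X .] }  — accept
  I4: { [C → b . num b] }  — shift
  I5: { [C → b num . b] }  — shift
  I6: { [C → b num b .] }  — reduce
  I7: { [X → C d .] }  — reduce
  I8: { [E → / .] }  — reduce
  I9: { [L → E . b b] }  — shift
  I10: { [X → , L .] }  — reduce
  I11: { [X → , X .] }  — reduce
  I12: { [L → num . num] }  — shift
  I13: { [L → num num .] }  — reduce
  I14: { [L → E b . b] }  — shift
  I15: { [L → E b b .] }  — reduce

Every state is either a pure shift/goto state or contains exactly one complete item and nothing to shift — no conflicts. The grammar is LR(0).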